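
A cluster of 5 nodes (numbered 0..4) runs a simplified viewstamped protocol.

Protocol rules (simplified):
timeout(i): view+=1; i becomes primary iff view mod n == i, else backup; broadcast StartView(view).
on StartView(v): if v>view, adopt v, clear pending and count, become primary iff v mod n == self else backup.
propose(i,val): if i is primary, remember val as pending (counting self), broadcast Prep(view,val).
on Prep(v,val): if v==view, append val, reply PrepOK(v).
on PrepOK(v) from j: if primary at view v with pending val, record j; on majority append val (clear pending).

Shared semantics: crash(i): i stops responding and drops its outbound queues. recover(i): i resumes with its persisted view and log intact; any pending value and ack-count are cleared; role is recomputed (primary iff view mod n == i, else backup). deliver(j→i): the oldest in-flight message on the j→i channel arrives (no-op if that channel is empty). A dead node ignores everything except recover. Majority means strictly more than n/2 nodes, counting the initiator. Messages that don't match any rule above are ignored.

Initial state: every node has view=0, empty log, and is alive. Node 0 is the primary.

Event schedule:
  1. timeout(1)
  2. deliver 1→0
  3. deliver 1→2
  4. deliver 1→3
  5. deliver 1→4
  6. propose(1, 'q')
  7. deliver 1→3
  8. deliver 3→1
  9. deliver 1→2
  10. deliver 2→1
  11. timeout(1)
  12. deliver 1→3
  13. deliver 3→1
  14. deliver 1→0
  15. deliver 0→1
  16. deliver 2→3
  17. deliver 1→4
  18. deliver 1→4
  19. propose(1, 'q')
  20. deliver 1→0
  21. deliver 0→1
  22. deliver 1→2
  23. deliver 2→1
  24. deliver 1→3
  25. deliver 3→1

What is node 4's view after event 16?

1

after 1 — timeout(1): n1:prim/v1/[-]
after 2 — deliver 1→0: n0:back/v1/[-]
after 3 — deliver 1→2: n2:back/v1/[-]
after 4 — deliver 1→3: n3:back/v1/[-]
after 5 — deliver 1→4: n4:back/v1/[-]
after 6 — propose(1,'q'): ·
after 7 — deliver 1→3: n3:back/v1/[q]
after 8 — deliver 3→1: ·
after 9 — deliver 1→2: n2:back/v1/[q]
after 10 — deliver 2→1: n1:prim/v1/[q]
after 11 — timeout(1): n1:back/v2/[q]
after 12 — deliver 1→3: n3:back/v2/[q]
after 13 — deliver 3→1: ·
after 14 — deliver 1→0: n0:back/v1/[q]
after 15 — deliver 0→1: ·
after 16 — deliver 2→3: ·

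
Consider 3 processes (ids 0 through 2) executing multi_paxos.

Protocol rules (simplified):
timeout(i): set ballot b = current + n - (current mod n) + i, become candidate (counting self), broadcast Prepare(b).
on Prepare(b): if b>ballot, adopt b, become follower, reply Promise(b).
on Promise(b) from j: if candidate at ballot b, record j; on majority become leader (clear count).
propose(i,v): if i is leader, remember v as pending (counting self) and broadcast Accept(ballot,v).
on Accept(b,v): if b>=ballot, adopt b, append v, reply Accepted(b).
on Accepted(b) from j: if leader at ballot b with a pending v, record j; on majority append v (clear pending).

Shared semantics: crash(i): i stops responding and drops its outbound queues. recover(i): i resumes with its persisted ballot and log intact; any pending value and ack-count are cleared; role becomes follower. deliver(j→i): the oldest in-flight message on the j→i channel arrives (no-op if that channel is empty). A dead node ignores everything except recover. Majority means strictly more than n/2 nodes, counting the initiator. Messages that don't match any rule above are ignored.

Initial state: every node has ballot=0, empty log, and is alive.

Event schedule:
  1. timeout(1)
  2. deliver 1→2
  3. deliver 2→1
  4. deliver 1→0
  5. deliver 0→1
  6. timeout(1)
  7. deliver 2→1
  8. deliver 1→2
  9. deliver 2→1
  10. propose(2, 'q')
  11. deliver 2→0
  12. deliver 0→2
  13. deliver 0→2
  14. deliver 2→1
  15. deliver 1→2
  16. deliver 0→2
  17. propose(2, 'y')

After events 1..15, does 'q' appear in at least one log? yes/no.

e1 timeout(1): 1[cand,b=4,-]
e2 deliver 1→2: 2[foll,b=4,-]
e3 deliver 2→1: 1[lead,b=4,-]
e4 deliver 1→0: 0[foll,b=4,-]
e5 deliver 0→1: ·
e6 timeout(1): 1[cand,b=7,-]
e7 deliver 2→1: ·
e8 deliver 1→2: 2[foll,b=7,-]
e9 deliver 2→1: 1[lead,b=7,-]
e10 propose(2,'q'): ·
e11 deliver 2→0: ·
e12 deliver 0→2: ·
e13 deliver 0→2: ·
e14 deliver 2→1: ·
e15 deliver 1→2: ·

no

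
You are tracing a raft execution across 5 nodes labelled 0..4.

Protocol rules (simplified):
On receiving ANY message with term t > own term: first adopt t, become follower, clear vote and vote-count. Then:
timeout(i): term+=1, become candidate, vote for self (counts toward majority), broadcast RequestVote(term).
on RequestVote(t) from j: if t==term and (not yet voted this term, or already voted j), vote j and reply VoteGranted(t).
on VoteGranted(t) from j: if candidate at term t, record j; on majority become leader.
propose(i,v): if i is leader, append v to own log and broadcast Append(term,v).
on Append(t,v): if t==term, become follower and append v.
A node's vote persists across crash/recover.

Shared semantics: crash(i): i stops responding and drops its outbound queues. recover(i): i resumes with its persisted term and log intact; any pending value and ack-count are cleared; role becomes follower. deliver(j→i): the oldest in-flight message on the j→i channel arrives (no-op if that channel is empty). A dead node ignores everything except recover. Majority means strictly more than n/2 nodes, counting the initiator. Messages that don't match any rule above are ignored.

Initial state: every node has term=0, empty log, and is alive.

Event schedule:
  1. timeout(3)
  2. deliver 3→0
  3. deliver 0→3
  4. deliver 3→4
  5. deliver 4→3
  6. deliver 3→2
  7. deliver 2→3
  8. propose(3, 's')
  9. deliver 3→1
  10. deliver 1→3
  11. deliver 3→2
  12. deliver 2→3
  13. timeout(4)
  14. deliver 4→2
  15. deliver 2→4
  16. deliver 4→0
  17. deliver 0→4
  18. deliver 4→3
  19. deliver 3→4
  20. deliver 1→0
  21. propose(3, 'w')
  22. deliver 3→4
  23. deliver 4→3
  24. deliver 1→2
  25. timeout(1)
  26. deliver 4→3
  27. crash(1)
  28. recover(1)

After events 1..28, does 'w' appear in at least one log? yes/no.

1. timeout(3):  <3:cand t1 ->
2. deliver 3→0:  <0:foll t1 ->
3. deliver 0→3:  nop
4. deliver 3→4:  <4:foll t1 ->
5. deliver 4→3:  <3:lead t1 ->
6. deliver 3→2:  <2:foll t1 ->
7. deliver 2→3:  nop
8. propose(3,'s'):  <3:lead t1 s>
9. deliver 3→1:  <1:foll t1 ->
10. deliver 1→3:  nop
11. deliver 3→2:  <2:foll t1 s>
12. deliver 2→3:  nop
13. timeout(4):  <4:cand t2 ->
14. deliver 4→2:  <2:foll t2 s>
15. deliver 2→4:  nop
16. deliver 4→0:  <0:foll t2 ->
17. deliver 0→4:  <4:lead t2 ->
18. deliver 4→3:  <3:foll t2 s>
19. deliver 3→4:  nop
20. deliver 1→0:  nop
21. propose(3,'w'):  nop
22. deliver 3→4:  nop
23. deliver 4→3:  nop
24. deliver 1→2:  nop
25. timeout(1):  <1:cand t2 ->
26. deliver 4→3:  nop
27. crash(1):  <1:✗cand t2 ->
28. recover(1):  <1:foll t2 ->

no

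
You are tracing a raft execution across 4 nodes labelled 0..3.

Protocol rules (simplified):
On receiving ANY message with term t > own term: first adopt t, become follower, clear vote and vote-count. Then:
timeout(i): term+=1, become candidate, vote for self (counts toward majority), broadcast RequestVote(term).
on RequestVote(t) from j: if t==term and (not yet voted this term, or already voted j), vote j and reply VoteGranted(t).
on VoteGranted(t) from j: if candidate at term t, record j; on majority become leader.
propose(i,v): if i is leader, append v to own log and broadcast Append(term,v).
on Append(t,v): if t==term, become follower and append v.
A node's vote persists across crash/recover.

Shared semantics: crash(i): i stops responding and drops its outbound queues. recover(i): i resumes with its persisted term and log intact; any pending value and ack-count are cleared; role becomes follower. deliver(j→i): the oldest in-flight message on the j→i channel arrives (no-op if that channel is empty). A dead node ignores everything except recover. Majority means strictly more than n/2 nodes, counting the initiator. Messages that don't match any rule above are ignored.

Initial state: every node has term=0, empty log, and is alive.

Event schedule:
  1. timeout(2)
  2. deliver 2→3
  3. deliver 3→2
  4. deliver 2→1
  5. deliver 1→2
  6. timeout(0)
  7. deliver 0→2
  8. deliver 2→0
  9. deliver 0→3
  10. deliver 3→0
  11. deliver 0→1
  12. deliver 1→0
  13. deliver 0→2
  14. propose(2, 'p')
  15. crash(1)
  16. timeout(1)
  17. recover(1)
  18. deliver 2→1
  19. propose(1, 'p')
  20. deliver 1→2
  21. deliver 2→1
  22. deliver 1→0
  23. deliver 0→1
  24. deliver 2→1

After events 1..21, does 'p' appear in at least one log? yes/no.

after 1 — timeout(2): n2:cand/t1/[-]
after 2 — deliver 2→3: n3:foll/t1/[-]
after 3 — deliver 3→2: ·
after 4 — deliver 2→1: n1:foll/t1/[-]
after 5 — deliver 1→2: n2:lead/t1/[-]
after 6 — timeout(0): n0:cand/t1/[-]
after 7 — deliver 0→2: ·
after 8 — deliver 2→0: ·
after 9 — deliver 0→3: ·
after 10 — deliver 3→0: ·
after 11 — deliver 0→1: ·
after 12 — deliver 1→0: ·
after 13 — deliver 0→2: ·
after 14 — propose(2,'p'): n2:lead/t1/[p]
after 15 — crash(1): n1:✗foll/t1/[-]
after 16 — timeout(1): ·
after 17 — recover(1): n1:foll/t1/[-]
after 18 — deliver 2→1: n1:foll/t1/[p]
after 19 — propose(1,'p'): ·
after 20 — deliver 1→2: ·
after 21 — deliver 2→1: ·

yes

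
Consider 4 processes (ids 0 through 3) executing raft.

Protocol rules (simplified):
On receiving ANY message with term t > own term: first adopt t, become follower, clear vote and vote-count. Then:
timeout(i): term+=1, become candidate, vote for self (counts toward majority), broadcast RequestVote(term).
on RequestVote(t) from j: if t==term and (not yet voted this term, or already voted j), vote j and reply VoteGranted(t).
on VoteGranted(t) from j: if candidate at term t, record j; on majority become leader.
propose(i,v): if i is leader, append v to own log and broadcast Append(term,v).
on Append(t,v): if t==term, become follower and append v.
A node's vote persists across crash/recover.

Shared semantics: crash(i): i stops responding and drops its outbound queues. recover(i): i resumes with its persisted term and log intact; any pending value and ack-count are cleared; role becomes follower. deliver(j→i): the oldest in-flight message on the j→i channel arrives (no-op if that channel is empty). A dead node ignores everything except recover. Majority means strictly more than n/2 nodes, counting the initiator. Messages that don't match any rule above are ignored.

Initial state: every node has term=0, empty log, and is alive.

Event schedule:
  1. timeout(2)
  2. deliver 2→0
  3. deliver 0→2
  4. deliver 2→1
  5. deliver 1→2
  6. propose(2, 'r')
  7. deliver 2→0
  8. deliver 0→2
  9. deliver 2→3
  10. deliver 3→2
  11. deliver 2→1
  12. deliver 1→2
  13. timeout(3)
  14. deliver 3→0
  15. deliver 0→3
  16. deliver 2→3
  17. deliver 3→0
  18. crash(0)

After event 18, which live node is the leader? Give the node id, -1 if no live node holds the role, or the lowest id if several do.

2

step 1 timeout(2): 2={cand,t=1,log=-}
step 2 deliver 2→0: 0={foll,t=1,log=-}
step 3 deliver 0→2: —
step 4 deliver 2→1: 1={foll,t=1,log=-}
step 5 deliver 1→2: 2={lead,t=1,log=-}
step 6 propose(2,'r'): 2={lead,t=1,log=r}
step 7 deliver 2→0: 0={foll,t=1,log=r}
step 8 deliver 0→2: —
step 9 deliver 2→3: 3={foll,t=1,log=-}
step 10 deliver 3→2: —
step 11 deliver 2→1: 1={foll,t=1,log=r}
step 12 deliver 1→2: —
step 13 timeout(3): 3={cand,t=2,log=-}
step 14 deliver 3→0: 0={foll,t=2,log=r}
step 15 deliver 0→3: —
step 16 deliver 2→3: —
step 17 deliver 3→0: —
step 18 crash(0): 0={✗foll,t=2,log=r}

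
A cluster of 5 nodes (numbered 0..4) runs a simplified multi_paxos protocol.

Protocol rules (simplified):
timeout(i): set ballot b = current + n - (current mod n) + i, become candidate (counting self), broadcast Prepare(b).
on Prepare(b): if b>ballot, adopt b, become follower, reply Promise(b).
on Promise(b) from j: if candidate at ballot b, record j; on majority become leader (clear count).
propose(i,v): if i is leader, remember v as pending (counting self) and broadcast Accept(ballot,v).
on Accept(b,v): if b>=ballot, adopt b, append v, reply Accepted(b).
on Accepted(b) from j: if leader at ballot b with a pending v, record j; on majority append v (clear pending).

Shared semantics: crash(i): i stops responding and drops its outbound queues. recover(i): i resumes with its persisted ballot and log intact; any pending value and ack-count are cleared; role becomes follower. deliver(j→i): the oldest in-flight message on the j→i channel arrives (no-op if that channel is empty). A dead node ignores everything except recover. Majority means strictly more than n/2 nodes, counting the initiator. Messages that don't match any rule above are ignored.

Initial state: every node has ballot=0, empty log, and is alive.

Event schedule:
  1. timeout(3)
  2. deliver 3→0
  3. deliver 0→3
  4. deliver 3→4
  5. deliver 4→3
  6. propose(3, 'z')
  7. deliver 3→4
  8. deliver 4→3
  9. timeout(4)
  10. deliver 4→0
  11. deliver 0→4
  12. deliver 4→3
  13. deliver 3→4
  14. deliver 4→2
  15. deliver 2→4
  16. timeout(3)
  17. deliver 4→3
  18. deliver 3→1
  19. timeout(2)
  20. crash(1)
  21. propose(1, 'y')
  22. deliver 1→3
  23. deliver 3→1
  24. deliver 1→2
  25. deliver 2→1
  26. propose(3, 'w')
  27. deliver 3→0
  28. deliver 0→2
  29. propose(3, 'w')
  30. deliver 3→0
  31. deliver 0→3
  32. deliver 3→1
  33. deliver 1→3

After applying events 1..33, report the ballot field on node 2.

17

1. timeout(3):  <3:cand b8 ->
2. deliver 3→0:  <0:foll b8 ->
3. deliver 0→3:  nop
4. deliver 3→4:  <4:foll b8 ->
5. deliver 4→3:  <3:lead b8 ->
6. propose(3,'z'):  nop
7. deliver 3→4:  <4:foll b8 z>
8. deliver 4→3:  nop
9. timeout(4):  <4:cand b14 z>
10. deliver 4→0:  <0:foll b14 ->
11. deliver 0→4:  nop
12. deliver 4→3:  <3:foll b14 ->
13. deliver 3→4:  <4:lead b14 z>
14. deliver 4→2:  <2:foll b14 ->
15. deliver 2→4:  nop
16. timeout(3):  <3:cand b18 ->
17. deliver 4→3:  nop
18. deliver 3→1:  <1:foll b8 ->
19. timeout(2):  <2:cand b17 ->
20. crash(1):  <1:✗foll b8 ->
21. propose(1,'y'):  nop
22. deliver 1→3:  nop
23. deliver 3→1:  nop
24. deliver 1→2:  nop
25. deliver 2→1:  nop
26. propose(3,'w'):  nop
27. deliver 3→0:  nop
28. deliver 0→2:  nop
29. propose(3,'w'):  nop
30. deliver 3→0:  <0:foll b18 ->
31. deliver 0→3:  nop
32. deliver 3→1:  nop
33. deliver 1→3:  nop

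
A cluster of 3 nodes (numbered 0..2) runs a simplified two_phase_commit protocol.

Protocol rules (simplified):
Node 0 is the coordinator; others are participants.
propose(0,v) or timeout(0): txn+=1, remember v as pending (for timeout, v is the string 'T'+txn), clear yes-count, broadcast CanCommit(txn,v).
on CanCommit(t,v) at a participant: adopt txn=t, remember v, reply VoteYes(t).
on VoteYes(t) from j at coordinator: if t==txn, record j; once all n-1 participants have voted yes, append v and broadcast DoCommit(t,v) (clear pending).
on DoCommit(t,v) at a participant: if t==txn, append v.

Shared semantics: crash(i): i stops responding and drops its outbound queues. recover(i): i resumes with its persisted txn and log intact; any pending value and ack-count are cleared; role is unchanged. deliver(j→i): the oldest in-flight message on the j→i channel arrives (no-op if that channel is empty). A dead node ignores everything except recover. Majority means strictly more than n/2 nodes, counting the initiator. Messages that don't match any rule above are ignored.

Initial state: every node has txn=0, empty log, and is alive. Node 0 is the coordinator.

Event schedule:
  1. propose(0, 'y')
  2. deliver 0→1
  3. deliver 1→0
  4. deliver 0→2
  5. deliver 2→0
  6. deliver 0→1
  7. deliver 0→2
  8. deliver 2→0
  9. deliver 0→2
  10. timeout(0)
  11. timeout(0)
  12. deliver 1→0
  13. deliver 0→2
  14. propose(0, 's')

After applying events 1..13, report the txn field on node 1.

1. propose(0,'y'):  <0:coor t1 ->
2. deliver 0→1:  <1:part t1 ->
3. deliver 1→0:  nop
4. deliver 0→2:  <2:part t1 ->
5. deliver 2→0:  <0:coor t1 y>
6. deliver 0→1:  <1:part t1 y>
7. deliver 0→2:  <2:part t1 y>
8. deliver 2→0:  nop
9. deliver 0→2:  nop
10. timeout(0):  <0:coor t2 y>
11. timeout(0):  <0:coor t3 y>
12. deliver 1→0:  nop
13. deliver 0→2:  <2:part t2 y>

1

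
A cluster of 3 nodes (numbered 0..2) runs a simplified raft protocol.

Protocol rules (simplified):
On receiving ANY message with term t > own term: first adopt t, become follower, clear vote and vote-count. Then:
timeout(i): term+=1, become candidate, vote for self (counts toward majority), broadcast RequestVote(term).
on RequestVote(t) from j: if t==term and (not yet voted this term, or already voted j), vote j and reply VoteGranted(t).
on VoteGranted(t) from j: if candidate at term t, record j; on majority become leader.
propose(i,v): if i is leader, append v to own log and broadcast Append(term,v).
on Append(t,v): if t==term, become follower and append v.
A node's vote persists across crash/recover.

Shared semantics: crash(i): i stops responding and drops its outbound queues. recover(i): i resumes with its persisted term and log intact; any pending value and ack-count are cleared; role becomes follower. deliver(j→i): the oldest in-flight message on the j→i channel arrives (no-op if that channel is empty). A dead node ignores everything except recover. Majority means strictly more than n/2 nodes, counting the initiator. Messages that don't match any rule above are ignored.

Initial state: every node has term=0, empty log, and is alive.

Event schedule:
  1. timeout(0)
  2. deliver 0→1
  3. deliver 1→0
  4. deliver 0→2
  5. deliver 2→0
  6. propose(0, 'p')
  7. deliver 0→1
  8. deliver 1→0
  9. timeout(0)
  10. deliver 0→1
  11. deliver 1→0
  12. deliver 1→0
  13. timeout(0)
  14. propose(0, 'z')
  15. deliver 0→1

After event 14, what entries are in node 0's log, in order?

after 1 — timeout(0): n0:cand/t1/[-]
after 2 — deliver 0→1: n1:foll/t1/[-]
after 3 — deliver 1→0: n0:lead/t1/[-]
after 4 — deliver 0→2: n2:foll/t1/[-]
after 5 — deliver 2→0: ·
after 6 — propose(0,'p'): n0:lead/t1/[p]
after 7 — deliver 0→1: n1:foll/t1/[p]
after 8 — deliver 1→0: ·
after 9 — timeout(0): n0:cand/t2/[p]
after 10 — deliver 0→1: n1:foll/t2/[p]
after 11 — deliver 1→0: n0:lead/t2/[p]
after 12 — deliver 1→0: ·
after 13 — timeout(0): n0:cand/t3/[p]
after 14 — propose(0,'z'): ·

p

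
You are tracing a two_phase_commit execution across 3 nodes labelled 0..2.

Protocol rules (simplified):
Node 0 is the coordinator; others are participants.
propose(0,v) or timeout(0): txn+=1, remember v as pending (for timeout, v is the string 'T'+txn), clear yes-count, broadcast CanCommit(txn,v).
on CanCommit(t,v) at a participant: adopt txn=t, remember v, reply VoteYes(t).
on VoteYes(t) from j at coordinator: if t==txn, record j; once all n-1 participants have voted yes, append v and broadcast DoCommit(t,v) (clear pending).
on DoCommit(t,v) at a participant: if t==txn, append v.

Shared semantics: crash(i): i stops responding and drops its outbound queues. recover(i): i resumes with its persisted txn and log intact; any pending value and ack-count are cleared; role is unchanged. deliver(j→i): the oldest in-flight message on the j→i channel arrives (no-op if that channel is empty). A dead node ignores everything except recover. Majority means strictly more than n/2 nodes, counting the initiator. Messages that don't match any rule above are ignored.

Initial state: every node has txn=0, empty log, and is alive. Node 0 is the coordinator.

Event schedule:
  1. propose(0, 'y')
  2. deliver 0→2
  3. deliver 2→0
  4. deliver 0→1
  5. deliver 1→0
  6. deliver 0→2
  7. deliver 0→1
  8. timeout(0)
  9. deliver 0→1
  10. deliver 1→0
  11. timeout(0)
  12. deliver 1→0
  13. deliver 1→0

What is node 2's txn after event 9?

1

step 1 propose(0,'y'): 0={coor,t=1,log=-}
step 2 deliver 0→2: 2={part,t=1,log=-}
step 3 deliver 2→0: —
step 4 deliver 0→1: 1={part,t=1,log=-}
step 5 deliver 1→0: 0={coor,t=1,log=y}
step 6 deliver 0→2: 2={part,t=1,log=y}
step 7 deliver 0→1: 1={part,t=1,log=y}
step 8 timeout(0): 0={coor,t=2,log=y}
step 9 deliver 0→1: 1={part,t=2,log=y}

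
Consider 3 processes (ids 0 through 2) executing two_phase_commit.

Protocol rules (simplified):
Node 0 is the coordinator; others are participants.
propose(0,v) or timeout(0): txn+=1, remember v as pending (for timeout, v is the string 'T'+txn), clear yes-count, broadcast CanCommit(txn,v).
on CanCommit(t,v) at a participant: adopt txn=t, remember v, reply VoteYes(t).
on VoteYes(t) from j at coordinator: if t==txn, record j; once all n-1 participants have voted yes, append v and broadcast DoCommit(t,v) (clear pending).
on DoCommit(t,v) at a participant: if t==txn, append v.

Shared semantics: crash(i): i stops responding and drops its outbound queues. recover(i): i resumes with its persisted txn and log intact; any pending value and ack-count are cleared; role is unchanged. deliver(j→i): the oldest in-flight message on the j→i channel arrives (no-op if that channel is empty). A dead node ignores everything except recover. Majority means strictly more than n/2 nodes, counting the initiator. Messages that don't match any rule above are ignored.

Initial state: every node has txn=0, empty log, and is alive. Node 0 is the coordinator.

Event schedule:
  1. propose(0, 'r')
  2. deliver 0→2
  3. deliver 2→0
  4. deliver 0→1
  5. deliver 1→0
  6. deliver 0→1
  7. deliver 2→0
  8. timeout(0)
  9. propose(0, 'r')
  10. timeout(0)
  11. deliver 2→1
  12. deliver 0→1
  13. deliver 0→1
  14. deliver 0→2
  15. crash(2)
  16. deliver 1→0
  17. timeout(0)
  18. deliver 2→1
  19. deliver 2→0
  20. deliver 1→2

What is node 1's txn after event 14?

3

1. propose(0,'r'):  <0:coor t1 ->
2. deliver 0→2:  <2:part t1 ->
3. deliver 2→0:  nop
4. deliver 0→1:  <1:part t1 ->
5. deliver 1→0:  <0:coor t1 r>
6. deliver 0→1:  <1:part t1 r>
7. deliver 2→0:  nop
8. timeout(0):  <0:coor t2 r>
9. propose(0,'r'):  <0:coor t3 r>
10. timeout(0):  <0:coor t4 r>
11. deliver 2→1:  nop
12. deliver 0→1:  <1:part t2 r>
13. deliver 0→1:  <1:part t3 r>
14. deliver 0→2:  <2:part t1 r>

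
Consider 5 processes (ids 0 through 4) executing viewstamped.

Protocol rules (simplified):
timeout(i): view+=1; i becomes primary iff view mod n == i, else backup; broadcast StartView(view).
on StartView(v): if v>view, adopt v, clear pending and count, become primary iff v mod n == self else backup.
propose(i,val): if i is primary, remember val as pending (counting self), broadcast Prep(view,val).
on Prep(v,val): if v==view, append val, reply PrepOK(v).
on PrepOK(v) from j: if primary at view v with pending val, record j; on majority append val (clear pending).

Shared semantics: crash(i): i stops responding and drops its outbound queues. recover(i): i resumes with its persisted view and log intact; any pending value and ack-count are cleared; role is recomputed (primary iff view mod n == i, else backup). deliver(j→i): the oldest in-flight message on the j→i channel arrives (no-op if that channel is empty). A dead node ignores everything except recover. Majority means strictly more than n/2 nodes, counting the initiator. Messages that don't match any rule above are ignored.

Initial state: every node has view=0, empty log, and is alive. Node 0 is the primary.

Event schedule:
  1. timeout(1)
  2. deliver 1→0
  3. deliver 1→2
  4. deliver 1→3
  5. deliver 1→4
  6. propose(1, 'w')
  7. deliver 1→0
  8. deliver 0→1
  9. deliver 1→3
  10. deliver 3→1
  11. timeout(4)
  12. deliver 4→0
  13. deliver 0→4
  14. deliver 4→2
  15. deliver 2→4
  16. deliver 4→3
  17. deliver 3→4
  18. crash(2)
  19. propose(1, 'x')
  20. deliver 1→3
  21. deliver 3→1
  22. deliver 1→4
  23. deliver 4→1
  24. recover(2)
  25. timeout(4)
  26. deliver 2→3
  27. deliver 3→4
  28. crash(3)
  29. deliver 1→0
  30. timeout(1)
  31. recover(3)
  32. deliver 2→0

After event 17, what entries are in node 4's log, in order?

empty

e1 timeout(1): 1[prim,v=1,-]
e2 deliver 1→0: 0[back,v=1,-]
e3 deliver 1→2: 2[back,v=1,-]
e4 deliver 1→3: 3[back,v=1,-]
e5 deliver 1→4: 4[back,v=1,-]
e6 propose(1,'w'): ·
e7 deliver 1→0: 0[back,v=1,w]
e8 deliver 0→1: ·
e9 deliver 1→3: 3[back,v=1,w]
e10 deliver 3→1: 1[prim,v=1,w]
e11 timeout(4): 4[back,v=2,-]
e12 deliver 4→0: 0[back,v=2,w]
e13 deliver 0→4: ·
e14 deliver 4→2: 2[prim,v=2,-]
e15 deliver 2→4: ·
e16 deliver 4→3: 3[back,v=2,w]
e17 deliver 3→4: ·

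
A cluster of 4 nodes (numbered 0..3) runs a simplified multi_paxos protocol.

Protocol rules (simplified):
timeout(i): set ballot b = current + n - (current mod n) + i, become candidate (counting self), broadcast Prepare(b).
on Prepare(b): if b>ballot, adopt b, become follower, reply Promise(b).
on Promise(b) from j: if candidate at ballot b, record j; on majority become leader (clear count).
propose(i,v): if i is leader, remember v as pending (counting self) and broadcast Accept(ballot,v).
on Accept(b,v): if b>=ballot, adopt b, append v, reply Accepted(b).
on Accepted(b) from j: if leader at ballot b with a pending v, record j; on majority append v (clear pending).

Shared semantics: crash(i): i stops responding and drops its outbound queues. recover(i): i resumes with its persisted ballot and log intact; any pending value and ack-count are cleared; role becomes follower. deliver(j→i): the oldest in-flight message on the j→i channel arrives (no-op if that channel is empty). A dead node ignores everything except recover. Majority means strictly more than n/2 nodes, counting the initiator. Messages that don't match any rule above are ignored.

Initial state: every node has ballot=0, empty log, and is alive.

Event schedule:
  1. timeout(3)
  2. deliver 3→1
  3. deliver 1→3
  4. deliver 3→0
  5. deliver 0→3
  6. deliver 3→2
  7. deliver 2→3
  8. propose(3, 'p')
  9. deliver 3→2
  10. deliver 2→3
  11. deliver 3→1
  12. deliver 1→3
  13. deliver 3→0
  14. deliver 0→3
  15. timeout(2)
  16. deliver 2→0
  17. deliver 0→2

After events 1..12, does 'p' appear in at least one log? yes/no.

after 1 — timeout(3): n3:cand/b7/[-]
after 2 — deliver 3→1: n1:foll/b7/[-]
after 3 — deliver 1→3: ·
after 4 — deliver 3→0: n0:foll/b7/[-]
after 5 — deliver 0→3: n3:lead/b7/[-]
after 6 — deliver 3→2: n2:foll/b7/[-]
after 7 — deliver 2→3: ·
after 8 — propose(3,'p'): ·
after 9 — deliver 3→2: n2:foll/b7/[p]
after 10 — deliver 2→3: ·
after 11 — deliver 3→1: n1:foll/b7/[p]
after 12 — deliver 1→3: n3:lead/b7/[p]

yes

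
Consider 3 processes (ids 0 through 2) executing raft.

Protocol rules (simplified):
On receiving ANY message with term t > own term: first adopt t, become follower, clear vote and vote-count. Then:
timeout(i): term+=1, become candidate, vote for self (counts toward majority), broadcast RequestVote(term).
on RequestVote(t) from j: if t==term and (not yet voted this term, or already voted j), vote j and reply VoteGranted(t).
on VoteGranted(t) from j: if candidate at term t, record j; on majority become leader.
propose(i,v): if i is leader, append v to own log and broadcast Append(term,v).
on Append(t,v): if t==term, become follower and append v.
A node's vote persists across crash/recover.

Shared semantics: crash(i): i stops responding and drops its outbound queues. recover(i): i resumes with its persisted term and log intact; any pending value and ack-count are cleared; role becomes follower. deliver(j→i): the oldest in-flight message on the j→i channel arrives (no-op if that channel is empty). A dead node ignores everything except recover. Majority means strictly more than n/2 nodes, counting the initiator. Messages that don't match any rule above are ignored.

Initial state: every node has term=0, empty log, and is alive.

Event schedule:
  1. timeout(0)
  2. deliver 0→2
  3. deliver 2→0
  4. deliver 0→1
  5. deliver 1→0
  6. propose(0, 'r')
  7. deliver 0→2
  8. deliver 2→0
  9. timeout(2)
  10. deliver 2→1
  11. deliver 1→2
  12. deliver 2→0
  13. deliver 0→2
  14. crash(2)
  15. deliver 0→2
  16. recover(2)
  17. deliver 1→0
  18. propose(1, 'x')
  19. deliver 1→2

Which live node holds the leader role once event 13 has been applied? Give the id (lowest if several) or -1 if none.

2

1. timeout(0):  <0:cand t1 ->
2. deliver 0→2:  <2:foll t1 ->
3. deliver 2→0:  <0:lead t1 ->
4. deliver 0→1:  <1:foll t1 ->
5. deliver 1→0:  nop
6. propose(0,'r'):  <0:lead t1 r>
7. deliver 0→2:  <2:foll t1 r>
8. deliver 2→0:  nop
9. timeout(2):  <2:cand t2 r>
10. deliver 2→1:  <1:foll t2 ->
11. deliver 1→2:  <2:lead t2 r>
12. deliver 2→0:  <0:foll t2 r>
13. deliver 0→2:  nop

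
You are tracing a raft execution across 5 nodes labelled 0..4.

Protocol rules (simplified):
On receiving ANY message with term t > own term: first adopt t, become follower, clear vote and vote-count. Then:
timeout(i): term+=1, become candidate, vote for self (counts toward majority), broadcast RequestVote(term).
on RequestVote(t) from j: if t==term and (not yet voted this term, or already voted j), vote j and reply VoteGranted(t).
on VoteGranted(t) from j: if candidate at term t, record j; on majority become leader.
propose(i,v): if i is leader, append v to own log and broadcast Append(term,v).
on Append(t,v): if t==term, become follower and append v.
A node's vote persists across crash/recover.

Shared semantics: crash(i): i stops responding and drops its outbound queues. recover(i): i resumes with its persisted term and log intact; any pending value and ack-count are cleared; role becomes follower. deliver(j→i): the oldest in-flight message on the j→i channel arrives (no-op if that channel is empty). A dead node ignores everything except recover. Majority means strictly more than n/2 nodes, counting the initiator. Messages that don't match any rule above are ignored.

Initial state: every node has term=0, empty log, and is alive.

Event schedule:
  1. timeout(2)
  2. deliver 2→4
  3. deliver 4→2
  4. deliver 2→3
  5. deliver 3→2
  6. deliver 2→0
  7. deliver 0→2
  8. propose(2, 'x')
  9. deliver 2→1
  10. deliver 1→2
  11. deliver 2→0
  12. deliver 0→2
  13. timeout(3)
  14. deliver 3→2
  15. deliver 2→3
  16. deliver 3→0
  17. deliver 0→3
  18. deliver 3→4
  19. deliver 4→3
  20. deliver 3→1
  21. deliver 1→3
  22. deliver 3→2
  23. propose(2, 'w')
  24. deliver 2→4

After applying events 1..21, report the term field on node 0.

2

step 1 timeout(2): 2={cand,t=1,log=-}
step 2 deliver 2→4: 4={foll,t=1,log=-}
step 3 deliver 4→2: —
step 4 deliver 2→3: 3={foll,t=1,log=-}
step 5 deliver 3→2: 2={lead,t=1,log=-}
step 6 deliver 2→0: 0={foll,t=1,log=-}
step 7 deliver 0→2: —
step 8 propose(2,'x'): 2={lead,t=1,log=x}
step 9 deliver 2→1: 1={foll,t=1,log=-}
step 10 deliver 1→2: —
step 11 deliver 2→0: 0={foll,t=1,log=x}
step 12 deliver 0→2: —
step 13 timeout(3): 3={cand,t=2,log=-}
step 14 deliver 3→2: 2={foll,t=2,log=x}
step 15 deliver 2→3: —
step 16 deliver 3→0: 0={foll,t=2,log=x}
step 17 deliver 0→3: —
step 18 deliver 3→4: 4={foll,t=2,log=-}
step 19 deliver 4→3: 3={lead,t=2,log=-}
step 20 deliver 3→1: 1={foll,t=2,log=-}
step 21 deliver 1→3: —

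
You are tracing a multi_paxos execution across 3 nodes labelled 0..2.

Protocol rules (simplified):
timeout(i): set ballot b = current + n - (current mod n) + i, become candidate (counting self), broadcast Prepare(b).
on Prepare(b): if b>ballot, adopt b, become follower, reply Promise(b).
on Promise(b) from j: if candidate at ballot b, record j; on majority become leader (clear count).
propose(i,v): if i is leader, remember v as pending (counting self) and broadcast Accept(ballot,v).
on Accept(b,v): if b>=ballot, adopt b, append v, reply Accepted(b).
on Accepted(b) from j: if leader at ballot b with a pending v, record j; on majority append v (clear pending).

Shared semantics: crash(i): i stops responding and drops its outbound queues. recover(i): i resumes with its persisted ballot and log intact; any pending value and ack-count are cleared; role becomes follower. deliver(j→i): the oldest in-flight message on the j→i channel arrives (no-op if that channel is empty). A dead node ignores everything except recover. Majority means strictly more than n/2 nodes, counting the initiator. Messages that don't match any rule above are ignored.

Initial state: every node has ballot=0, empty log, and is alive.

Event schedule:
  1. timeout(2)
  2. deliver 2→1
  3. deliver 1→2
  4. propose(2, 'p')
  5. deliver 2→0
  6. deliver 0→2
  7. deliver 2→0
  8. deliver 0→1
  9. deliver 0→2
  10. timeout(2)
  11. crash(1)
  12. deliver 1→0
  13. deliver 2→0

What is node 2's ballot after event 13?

1. timeout(2):  <2:cand b5 ->
2. deliver 2→1:  <1:foll b5 ->
3. deliver 1→2:  <2:lead b5 ->
4. propose(2,'p'):  nop
5. deliver 2→0:  <0:foll b5 ->
6. deliver 0→2:  nop
7. deliver 2→0:  <0:foll b5 p>
8. deliver 0→1:  nop
9. deliver 0→2:  <2:lead b5 p>
10. timeout(2):  <2:cand b8 p>
11. crash(1):  <1:✗foll b5 ->
12. deliver 1→0:  nop
13. deliver 2→0:  <0:foll b8 p>

8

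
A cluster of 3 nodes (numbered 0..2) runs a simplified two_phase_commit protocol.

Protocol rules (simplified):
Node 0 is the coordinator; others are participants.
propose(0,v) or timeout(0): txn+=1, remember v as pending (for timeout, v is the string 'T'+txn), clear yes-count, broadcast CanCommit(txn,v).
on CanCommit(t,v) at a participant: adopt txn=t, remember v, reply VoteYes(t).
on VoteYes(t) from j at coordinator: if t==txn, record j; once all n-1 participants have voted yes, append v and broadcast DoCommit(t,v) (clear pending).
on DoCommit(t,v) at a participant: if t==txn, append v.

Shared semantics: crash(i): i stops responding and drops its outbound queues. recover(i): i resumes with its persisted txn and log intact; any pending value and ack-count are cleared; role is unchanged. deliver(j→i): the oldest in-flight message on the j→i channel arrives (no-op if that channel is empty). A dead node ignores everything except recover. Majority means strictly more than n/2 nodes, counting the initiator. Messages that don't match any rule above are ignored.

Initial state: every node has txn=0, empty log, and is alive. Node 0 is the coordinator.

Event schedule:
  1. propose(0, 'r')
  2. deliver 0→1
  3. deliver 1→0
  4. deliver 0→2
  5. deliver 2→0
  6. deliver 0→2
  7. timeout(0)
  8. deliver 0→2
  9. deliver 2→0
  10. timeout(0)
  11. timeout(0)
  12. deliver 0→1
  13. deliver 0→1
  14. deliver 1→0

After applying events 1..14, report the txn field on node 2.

step 1 propose(0,'r'): 0={coor,t=1,log=-}
step 2 deliver 0→1: 1={part,t=1,log=-}
step 3 deliver 1→0: —
step 4 deliver 0→2: 2={part,t=1,log=-}
step 5 deliver 2→0: 0={coor,t=1,log=r}
step 6 deliver 0→2: 2={part,t=1,log=r}
step 7 timeout(0): 0={coor,t=2,log=r}
step 8 deliver 0→2: 2={part,t=2,log=r}
step 9 deliver 2→0: —
step 10 timeout(0): 0={coor,t=3,log=r}
step 11 timeout(0): 0={coor,t=4,log=r}
step 12 deliver 0→1: 1={part,t=1,log=r}
step 13 deliver 0→1: 1={part,t=2,log=r}
step 14 deliver 1→0: —

2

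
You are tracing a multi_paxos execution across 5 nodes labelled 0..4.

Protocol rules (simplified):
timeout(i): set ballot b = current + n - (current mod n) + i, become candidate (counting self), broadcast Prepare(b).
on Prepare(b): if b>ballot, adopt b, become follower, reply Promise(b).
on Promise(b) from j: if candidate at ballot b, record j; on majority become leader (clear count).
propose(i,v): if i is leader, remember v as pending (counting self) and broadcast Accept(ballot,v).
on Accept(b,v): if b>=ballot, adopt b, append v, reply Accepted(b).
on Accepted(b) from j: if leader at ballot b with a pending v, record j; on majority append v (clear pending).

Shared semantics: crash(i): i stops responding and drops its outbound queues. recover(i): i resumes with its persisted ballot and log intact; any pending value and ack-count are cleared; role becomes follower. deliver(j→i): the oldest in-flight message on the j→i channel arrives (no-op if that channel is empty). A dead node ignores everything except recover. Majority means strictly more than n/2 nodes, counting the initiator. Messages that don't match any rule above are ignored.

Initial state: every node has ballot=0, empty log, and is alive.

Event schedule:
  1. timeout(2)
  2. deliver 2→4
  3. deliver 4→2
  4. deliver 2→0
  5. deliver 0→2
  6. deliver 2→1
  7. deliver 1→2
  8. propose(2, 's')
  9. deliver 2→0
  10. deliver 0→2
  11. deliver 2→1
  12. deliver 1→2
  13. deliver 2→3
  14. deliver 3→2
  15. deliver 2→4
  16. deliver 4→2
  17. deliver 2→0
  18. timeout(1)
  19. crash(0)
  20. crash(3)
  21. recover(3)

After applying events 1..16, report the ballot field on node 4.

7

1. timeout(2):  <2:cand b7 ->
2. deliver 2→4:  <4:foll b7 ->
3. deliver 4→2:  nop
4. deliver 2→0:  <0:foll b7 ->
5. deliver 0→2:  <2:lead b7 ->
6. deliver 2→1:  <1:foll b7 ->
7. deliver 1→2:  nop
8. propose(2,'s'):  nop
9. deliver 2→0:  <0:foll b7 s>
10. deliver 0→2:  nop
11. deliver 2→1:  <1:foll b7 s>
12. deliver 1→2:  <2:lead b7 s>
13. deliver 2→3:  <3:foll b7 ->
14. deliver 3→2:  nop
15. deliver 2→4:  <4:foll b7 s>
16. deliver 4→2:  nop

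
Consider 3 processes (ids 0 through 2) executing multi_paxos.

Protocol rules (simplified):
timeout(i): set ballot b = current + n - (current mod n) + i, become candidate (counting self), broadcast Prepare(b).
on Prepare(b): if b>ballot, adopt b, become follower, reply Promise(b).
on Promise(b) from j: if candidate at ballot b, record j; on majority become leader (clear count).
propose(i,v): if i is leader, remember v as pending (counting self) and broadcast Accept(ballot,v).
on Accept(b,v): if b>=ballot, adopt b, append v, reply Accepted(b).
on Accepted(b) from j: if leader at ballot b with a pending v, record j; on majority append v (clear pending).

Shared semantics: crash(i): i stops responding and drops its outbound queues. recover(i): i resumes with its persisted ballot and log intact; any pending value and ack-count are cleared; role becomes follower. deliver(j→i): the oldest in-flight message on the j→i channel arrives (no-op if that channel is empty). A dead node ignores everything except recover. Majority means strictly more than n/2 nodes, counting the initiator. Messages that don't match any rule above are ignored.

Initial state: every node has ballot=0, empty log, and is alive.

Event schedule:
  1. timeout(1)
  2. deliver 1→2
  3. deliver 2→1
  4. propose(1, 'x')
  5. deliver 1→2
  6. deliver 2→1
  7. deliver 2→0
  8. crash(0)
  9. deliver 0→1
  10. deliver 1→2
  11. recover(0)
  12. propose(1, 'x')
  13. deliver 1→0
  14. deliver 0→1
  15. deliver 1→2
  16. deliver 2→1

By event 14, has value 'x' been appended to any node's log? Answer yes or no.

e1 timeout(1): 1[cand,b=4,-]
e2 deliver 1→2: 2[foll,b=4,-]
e3 deliver 2→1: 1[lead,b=4,-]
e4 propose(1,'x'): ·
e5 deliver 1→2: 2[foll,b=4,x]
e6 deliver 2→1: 1[lead,b=4,x]
e7 deliver 2→0: ·
e8 crash(0): 0[✗foll,b=0,-]
e9 deliver 0→1: ·
e10 deliver 1→2: ·
e11 recover(0): 0[foll,b=0,-]
e12 propose(1,'x'): ·
e13 deliver 1→0: 0[foll,b=4,-]
e14 deliver 0→1: ·

yes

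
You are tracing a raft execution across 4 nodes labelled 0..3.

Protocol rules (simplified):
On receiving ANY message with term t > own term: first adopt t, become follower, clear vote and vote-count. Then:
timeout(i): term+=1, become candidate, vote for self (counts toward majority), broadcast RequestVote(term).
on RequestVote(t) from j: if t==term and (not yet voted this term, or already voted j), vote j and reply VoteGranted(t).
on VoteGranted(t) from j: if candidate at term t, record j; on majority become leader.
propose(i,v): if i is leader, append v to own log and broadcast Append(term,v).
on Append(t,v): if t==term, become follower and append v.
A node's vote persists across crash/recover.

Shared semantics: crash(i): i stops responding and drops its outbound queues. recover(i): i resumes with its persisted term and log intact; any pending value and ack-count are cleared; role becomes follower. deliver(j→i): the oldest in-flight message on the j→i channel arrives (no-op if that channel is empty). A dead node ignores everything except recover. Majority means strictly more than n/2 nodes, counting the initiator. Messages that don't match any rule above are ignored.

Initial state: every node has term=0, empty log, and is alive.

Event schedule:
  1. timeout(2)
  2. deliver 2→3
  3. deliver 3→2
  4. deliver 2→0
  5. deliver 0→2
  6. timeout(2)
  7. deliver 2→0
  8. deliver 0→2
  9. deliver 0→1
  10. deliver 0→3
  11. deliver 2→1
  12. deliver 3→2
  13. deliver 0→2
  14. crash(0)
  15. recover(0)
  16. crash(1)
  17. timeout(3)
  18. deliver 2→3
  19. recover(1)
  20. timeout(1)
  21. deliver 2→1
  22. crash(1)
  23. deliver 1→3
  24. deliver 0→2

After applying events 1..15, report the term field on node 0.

2

after 1 — timeout(2): n2:cand/t1/[-]
after 2 — deliver 2→3: n3:foll/t1/[-]
after 3 — deliver 3→2: ·
after 4 — deliver 2→0: n0:foll/t1/[-]
after 5 — deliver 0→2: n2:lead/t1/[-]
after 6 — timeout(2): n2:cand/t2/[-]
after 7 — deliver 2→0: n0:foll/t2/[-]
after 8 — deliver 0→2: ·
after 9 — deliver 0→1: ·
after 10 — deliver 0→3: ·
after 11 — deliver 2→1: n1:foll/t1/[-]
after 12 — deliver 3→2: ·
after 13 — deliver 0→2: ·
after 14 — crash(0): n0:✗foll/t2/[-]
after 15 — recover(0): n0:foll/t2/[-]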